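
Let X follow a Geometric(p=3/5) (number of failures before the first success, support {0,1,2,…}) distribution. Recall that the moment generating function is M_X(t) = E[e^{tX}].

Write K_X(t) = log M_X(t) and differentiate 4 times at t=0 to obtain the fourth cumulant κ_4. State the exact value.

κ_4 = K′′′′(0) = 230/27

M_X(t) = 3/(5*(1 - 2*e^(t)/5))
K_X(t) = log M_X(t) = -log(1 - 2*e^(t)/5) - log(5) + log(3)
K′(t) = -2*e^(t)/(2*e^(t) - 5)
K′′(t) = 10*e^(t)/(4*e^(2*t) - 20*e^(t) + 25)
K′′′(t) = (-20*e^(2*t) - 50*e^(t))/(8*e^(3*t) - 60*e^(2*t) + 150*e^(t) - 125)
K′′′′(t) = (40*e^(3*t) + 400*e^(2*t) + 250*e^(t))/(16*e^(4*t) - 160*e^(3*t) + 600*e^(2*t) - 1000*e^(t) + 625)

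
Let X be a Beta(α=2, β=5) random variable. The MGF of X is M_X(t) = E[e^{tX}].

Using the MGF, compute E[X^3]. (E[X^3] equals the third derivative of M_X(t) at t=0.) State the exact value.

M_X(t) = ₁F₁(2; 7; t)
M′(t) = 2*₁F₁(3; 8; t)/7
M′′(t) = 3*₁F₁(4; 9; t)/28
M′′′(t) = ₁F₁(5; 10; t)/21

E[X^3] = M′′′(0) = 1/21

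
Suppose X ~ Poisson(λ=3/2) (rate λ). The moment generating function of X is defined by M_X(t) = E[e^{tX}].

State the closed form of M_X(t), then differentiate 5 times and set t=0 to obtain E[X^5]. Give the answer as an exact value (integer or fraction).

M_X(t) = e^(3*e^(t)/2 - 3/2)
dM/dt = 3*e^(-3/2)*e^(t)*e^(3*e^(t)/2)/2
d^2M/dt^2 = (9*e^(2*t)*e^(3*e^(t)/2) + 6*e^(t)*e^(3*e^(t)/2))*e^(-3/2)/4
d^3M/dt^3 = (27*e^(3*t)*e^(3*e^(t)/2) + 54*e^(2*t)*e^(3*e^(t)/2) + 12*e^(t)*e^(3*e^(t)/2))*e^(-3/2)/8
d^4M/dt^4 = (81*e^(4*t)*e^(3*e^(t)/2) + 324*e^(3*t)*e^(3*e^(t)/2) + 252*e^(2*t)*e^(3*e^(t)/2) + 24*e^(t)*e^(3*e^(t)/2))*e^(-3/2)/16
d^5M/dt^5 = (243*e^(5*t)*e^(3*e^(t)/2) + 1620*e^(4*t)*e^(3*e^(t)/2) + 2700*e^(3*t)*e^(3*e^(t)/2) + 1080*e^(2*t)*e^(3*e^(t)/2) + 48*e^(t)*e^(3*e^(t)/2))*e^(-3/2)/32

E[X^5] = d^5M/dt^5 |_{t=0} = 5691/32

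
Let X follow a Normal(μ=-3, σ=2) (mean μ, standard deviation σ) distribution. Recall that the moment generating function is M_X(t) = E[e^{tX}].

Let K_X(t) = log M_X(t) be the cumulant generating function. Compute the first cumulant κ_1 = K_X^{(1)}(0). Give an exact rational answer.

κ_1 = dK/dt |_{t=0} = -3

M_X(t) = e^(2*t^2 - 3*t)
K_X(t) = log M_X(t) = 2*t^2 - 3*t
dK/dt = 4*t - 3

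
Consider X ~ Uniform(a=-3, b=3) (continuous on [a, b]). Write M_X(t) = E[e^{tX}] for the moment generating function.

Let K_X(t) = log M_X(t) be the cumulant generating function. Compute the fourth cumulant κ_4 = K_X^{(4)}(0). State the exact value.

κ_4 = K′′′′(0) = -54/5

M_X(t) = (e^(3*t) - e^(-3*t))/(6*t)
K_X(t) = log M_X(t) = -log(t) + log(e^(3*t) - e^(-3*t)) - log(6)
K′(t) = (3*t*e^(6*t) + 3*t - e^(6*t) + 1)/(t*e^(6*t) - t)
K′′(t) = (-36*t^2*e^(6*t) + e^(12*t) - 2*e^(6*t) + 1)/(t^2*e^(12*t) - 2*t^2*e^(6*t) + t^2)
K′′′(t) = (216*t^3*e^(12*t) + 216*t^3*e^(6*t) - 2*e^(18*t) + 6*e^(12*t) - 6*e^(6*t) + 2)/(t^3*e^(18*t) - 3*t^3*e^(12*t) + 3*t^3*e^(6*t) - t^3)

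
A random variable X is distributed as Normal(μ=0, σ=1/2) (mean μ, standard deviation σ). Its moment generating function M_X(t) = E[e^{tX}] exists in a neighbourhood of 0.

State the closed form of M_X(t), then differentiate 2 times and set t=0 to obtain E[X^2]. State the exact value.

E[X^2] = M^(2)(0) = 1/4

M_X(t) = e^(t^2/8)
M^(2)(t) = t^2*e^(t^2/8)/16 + e^(t^2/8)/4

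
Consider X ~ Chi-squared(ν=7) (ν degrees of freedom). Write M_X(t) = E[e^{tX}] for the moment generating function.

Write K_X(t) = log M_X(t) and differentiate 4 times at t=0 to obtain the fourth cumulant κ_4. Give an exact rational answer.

M_X(t) = (1 - 2*t)^(-7/2)
K_X(t) = log M_X(t) = -7*log(1 - 2*t)/2
K′(t) = -7/(2*t - 1)
K′′(t) = 14/(4*t^2 - 4*t + 1)
K′′′(t) = -56/(8*t^3 - 12*t^2 + 6*t - 1)
K′′′′(t) = 336/(16*t^4 - 32*t^3 + 24*t^2 - 8*t + 1)

κ_4 = K′′′′(0) = 336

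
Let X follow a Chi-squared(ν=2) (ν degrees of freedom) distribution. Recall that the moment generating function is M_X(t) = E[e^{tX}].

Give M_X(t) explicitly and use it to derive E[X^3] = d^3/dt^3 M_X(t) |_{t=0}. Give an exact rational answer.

E[X^3] = d^3M/dt^3 |_{t=0} = 48

M_X(t) = 1/(1 - 2*t)
dM/dt = 2/(4*t^2 - 4*t + 1)
d^2M/dt^2 = -8/(8*t^3 - 12*t^2 + 6*t - 1)
d^3M/dt^3 = 48/(16*t^4 - 32*t^3 + 24*t^2 - 8*t + 1)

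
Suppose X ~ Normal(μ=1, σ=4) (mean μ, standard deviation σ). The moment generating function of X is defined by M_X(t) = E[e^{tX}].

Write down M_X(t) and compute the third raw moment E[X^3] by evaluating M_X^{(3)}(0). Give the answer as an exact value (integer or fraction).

M_X(t) = e^(8*t^2 + t)
M′(t) = 16*t*e^(t)*e^(8*t^2) + e^(t)*e^(8*t^2)
M′′(t) = 256*t^2*e^(t)*e^(8*t^2) + 32*t*e^(t)*e^(8*t^2) + 17*e^(t)*e^(8*t^2)
M′′′(t) = 4096*t^3*e^(t)*e^(8*t^2) + 768*t^2*e^(t)*e^(8*t^2) + 816*t*e^(t)*e^(8*t^2) + 49*e^(t)*e^(8*t^2)

E[X^3] = M′′′(0) = 49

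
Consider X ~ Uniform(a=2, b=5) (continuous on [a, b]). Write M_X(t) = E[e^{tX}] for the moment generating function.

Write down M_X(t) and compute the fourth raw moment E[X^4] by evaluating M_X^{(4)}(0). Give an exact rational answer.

M_X(t) = (e^(5*t) - e^(2*t))/(3*t)
M′(t) = (5*t*e^(5*t) - 2*t*e^(2*t) - e^(5*t) + e^(2*t))/(3*t^2)
M′′(t) = (25*t^2*e^(5*t) - 4*t^2*e^(2*t) - 10*t*e^(5*t) + 4*t*e^(2*t) + 2*e^(5*t) - 2*e^(2*t))/(3*t^3)
M′′′(t) = (125*t^3*e^(5*t) - 8*t^3*e^(2*t) - 75*t^2*e^(5*t) + 12*t^2*e^(2*t) + 30*t*e^(5*t) - 12*t*e^(2*t) - 6*e^(5*t) + 6*e^(2*t))/(3*t^4)

E[X^4] = M′′′′(0) = 1031/5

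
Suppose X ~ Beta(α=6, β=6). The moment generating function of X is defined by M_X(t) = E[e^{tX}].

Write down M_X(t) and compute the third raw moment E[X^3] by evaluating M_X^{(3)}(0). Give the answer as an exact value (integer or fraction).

E[X^3] = M′′′(0) = 2/13

M_X(t) = ₁F₁(6; 12; t)
M′(t) = ₁F₁(7; 13; t)/2
M′′(t) = 7*₁F₁(8; 14; t)/26
M′′′(t) = 2*₁F₁(9; 15; t)/13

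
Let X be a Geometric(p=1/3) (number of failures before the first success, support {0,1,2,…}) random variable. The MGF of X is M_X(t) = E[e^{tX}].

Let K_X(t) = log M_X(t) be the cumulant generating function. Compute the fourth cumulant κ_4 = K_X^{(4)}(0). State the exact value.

M_X(t) = 1/(3*(1 - 2*e^(t)/3))
K_X(t) = log M_X(t) = -log(1 - 2*e^(t)/3) - log(3)
K^(4)(t) = (24*e^(3*t) + 144*e^(2*t) + 54*e^(t))/(16*e^(4*t) - 96*e^(3*t) + 216*e^(2*t) - 216*e^(t) + 81)

κ_4 = K^(4)(0) = 222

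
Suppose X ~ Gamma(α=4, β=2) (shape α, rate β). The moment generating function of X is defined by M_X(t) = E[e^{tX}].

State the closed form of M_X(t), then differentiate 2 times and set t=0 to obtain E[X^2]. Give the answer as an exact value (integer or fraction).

M_X(t) = 16/(2 - t)^4
M′(t) = -64/(t^5 - 10*t^4 + 40*t^3 - 80*t^2 + 80*t - 32)
M′′(t) = 320/(t^6 - 12*t^5 + 60*t^4 - 160*t^3 + 240*t^2 - 192*t + 64)

E[X^2] = M′′(0) = 5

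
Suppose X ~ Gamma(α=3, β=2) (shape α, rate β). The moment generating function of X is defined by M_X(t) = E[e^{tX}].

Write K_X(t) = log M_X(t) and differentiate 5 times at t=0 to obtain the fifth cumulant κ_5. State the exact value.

κ_5 = K′′′′′(0) = 9/4

M_X(t) = 8/(2 - t)^3
K_X(t) = log M_X(t) = -3*log(2 - t) + 3*log(2)
K′(t) = -3/(t - 2)
K′′(t) = 3/(t^2 - 4*t + 4)
K′′′(t) = -6/(t^3 - 6*t^2 + 12*t - 8)
K′′′′(t) = 18/(t^4 - 8*t^3 + 24*t^2 - 32*t + 16)
K′′′′′(t) = -72/(t^5 - 10*t^4 + 40*t^3 - 80*t^2 + 80*t - 32)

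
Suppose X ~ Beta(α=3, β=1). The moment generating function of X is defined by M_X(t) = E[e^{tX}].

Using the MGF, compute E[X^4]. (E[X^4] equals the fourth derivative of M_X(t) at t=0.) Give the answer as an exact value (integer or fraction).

E[X^4] = D^4[M](0) = 3/7

M_X(t) = ₁F₁(3; 4; t)
D^4[M](t) = 3*₁F₁(7; 8; t)/7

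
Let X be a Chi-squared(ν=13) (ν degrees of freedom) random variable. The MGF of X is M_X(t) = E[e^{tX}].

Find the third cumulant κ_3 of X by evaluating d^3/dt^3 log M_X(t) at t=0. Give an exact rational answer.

M_X(t) = (1 - 2*t)^(-13/2)
K_X(t) = log M_X(t) = -13*log(1 - 2*t)/2
D^3[K](t) = -104/(8*t^3 - 12*t^2 + 6*t - 1)

κ_3 = D^3[K](0) = 104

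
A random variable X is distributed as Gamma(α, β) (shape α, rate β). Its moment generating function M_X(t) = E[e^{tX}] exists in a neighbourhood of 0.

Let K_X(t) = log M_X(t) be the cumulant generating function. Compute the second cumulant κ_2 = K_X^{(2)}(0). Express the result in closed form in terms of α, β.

κ_2 = K^(2)(0) = α/β^2

M_X(t) = (β/(β - t))^α
K_X(t) = log M_X(t) = α*(log(β) - log(β - t))
K^(2)(t) = α/(β^2 - 2*β*t + t^2)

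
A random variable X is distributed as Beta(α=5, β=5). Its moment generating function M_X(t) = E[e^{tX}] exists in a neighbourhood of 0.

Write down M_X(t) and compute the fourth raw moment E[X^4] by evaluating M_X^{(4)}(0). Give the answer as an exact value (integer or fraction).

M_X(t) = ₁F₁(5; 10; t)
D^4[M](t) = 14*₁F₁(9; 14; t)/143

E[X^4] = D^4[M](0) = 14/143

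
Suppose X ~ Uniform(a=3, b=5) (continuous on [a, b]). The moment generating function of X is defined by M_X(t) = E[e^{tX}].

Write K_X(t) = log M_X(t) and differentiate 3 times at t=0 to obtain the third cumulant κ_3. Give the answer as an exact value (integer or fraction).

κ_3 = D^3[K](0) = 0

M_X(t) = (e^(5*t) - e^(3*t))/(2*t)
K_X(t) = log M_X(t) = -log(t) + log(e^(5*t) - e^(3*t)) - log(2)
D^3[K](t) = (8*t^3*e^(4*t) + 8*t^3*e^(2*t) - 2*e^(6*t) + 6*e^(4*t) - 6*e^(2*t) + 2)/(t^3*e^(6*t) - 3*t^3*e^(4*t) + 3*t^3*e^(2*t) - t^3)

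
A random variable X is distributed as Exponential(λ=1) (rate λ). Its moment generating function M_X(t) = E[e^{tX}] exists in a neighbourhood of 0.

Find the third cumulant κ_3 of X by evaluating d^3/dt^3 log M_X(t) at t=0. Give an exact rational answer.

κ_3 = K′′′(0) = 2

M_X(t) = 1/(1 - t)
K_X(t) = log M_X(t) = -log(1 - t)
K′(t) = -1/(t - 1)
K′′(t) = 1/(t^2 - 2*t + 1)
K′′′(t) = -2/(t^3 - 3*t^2 + 3*t - 1)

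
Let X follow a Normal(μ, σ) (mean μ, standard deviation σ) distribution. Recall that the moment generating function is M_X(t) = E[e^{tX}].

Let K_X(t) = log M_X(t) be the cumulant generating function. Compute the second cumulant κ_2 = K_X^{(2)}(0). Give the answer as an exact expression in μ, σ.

κ_2 = D^2[K](0) = σ^2

M_X(t) = e^(μ*t + σ^2*t^2/2)
K_X(t) = log M_X(t) = μ*t + σ^2*t^2/2
D^2[K](t) = σ^2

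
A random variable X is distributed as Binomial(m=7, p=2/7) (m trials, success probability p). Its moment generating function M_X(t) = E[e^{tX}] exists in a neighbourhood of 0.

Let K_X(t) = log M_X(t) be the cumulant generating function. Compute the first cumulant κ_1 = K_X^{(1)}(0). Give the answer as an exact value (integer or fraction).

M_X(t) = (2*e^(t)/7 + 5/7)^7
K_X(t) = log M_X(t) = 7*log(2*e^(t)/7 + 5/7)
K′(t) = 14*e^(t)/(2*e^(t) + 5)

κ_1 = K′(0) = 2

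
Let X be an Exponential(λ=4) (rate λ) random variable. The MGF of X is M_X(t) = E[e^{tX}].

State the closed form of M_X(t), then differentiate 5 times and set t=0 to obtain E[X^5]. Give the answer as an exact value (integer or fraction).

E[X^5] = D^5[M](0) = 15/128

M_X(t) = 4/(4 - t)
D^5[M](t) = 480/(t^6 - 24*t^5 + 240*t^4 - 1280*t^3 + 3840*t^2 - 6144*t + 4096)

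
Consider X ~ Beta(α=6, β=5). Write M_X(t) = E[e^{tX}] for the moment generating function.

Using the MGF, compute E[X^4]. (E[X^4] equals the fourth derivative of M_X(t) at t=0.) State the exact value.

E[X^4] = M′′′′(0) = 18/143

M_X(t) = ₁F₁(6; 11; t)
M′(t) = 6*₁F₁(7; 12; t)/11
M′′(t) = 7*₁F₁(8; 13; t)/22
M′′′(t) = 28*₁F₁(9; 14; t)/143
M′′′′(t) = 18*₁F₁(10; 15; t)/143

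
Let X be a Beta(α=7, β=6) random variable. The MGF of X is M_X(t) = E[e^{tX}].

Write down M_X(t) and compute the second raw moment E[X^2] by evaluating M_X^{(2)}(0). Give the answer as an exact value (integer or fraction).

E[X^2] = d^2M/dt^2 |_{t=0} = 4/13

M_X(t) = ₁F₁(7; 13; t)
dM/dt = 7*₁F₁(8; 14; t)/13
d^2M/dt^2 = 4*₁F₁(9; 15; t)/13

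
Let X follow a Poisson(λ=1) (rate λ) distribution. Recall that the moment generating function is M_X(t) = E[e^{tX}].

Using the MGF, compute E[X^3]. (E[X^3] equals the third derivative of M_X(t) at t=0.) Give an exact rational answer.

E[X^3] = d^3M/dt^3 |_{t=0} = 5

M_X(t) = e^(e^(t) - 1)
dM/dt = e^(-1)*e^(t)*e^(e^(t))
d^2M/dt^2 = (e^(2*t)*e^(e^(t)) + e^(t)*e^(e^(t)))*e^(-1)
d^3M/dt^3 = (e^(3*t)*e^(e^(t)) + 3*e^(2*t)*e^(e^(t)) + e^(t)*e^(e^(t)))*e^(-1)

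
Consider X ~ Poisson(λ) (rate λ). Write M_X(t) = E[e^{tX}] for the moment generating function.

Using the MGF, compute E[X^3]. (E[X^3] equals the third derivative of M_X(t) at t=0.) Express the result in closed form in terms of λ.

M_X(t) = e^(λ*(e^(t) - 1))
M′(t) = λ*e^(-λ)*e^(t)*e^(λ*e^(t))
M′′(t) = (λ^2*e^(2*t)*e^(λ*e^(t)) + λ*e^(t)*e^(λ*e^(t)))*e^(-λ)
M′′′(t) = (λ^3*e^(3*t)*e^(λ*e^(t)) + 3*λ^2*e^(2*t)*e^(λ*e^(t)) + λ*e^(t)*e^(λ*e^(t)))*e^(-λ)

E[X^3] = M′′′(0) = λ*(λ^2 + 3*λ + 1)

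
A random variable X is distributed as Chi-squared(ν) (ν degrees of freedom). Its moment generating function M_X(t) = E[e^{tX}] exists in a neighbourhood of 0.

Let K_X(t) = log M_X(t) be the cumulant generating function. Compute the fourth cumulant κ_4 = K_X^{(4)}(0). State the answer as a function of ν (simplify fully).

M_X(t) = (1 - 2*t)^(-ν/2)
K_X(t) = log M_X(t) = -ν*log(1 - 2*t)/2
D^4[K](t) = 48*ν/(16*t^4 - 32*t^3 + 24*t^2 - 8*t + 1)

κ_4 = D^4[K](0) = 48*ν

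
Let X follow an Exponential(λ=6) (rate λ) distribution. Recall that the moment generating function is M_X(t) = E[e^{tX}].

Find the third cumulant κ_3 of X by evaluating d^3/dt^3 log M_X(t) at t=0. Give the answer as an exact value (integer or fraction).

M_X(t) = 6/(6 - t)
K_X(t) = log M_X(t) = -log(6 - t) + log(6)
K^(3)(t) = -2/(t^3 - 18*t^2 + 108*t - 216)

κ_3 = K^(3)(0) = 1/108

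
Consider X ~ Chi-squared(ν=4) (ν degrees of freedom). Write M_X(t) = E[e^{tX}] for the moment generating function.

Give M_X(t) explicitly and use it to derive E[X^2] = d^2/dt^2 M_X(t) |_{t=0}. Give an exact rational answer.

E[X^2] = M′′(0) = 24

M_X(t) = (1 - 2*t)^(-2)
M′(t) = -4/(8*t^3 - 12*t^2 + 6*t - 1)
M′′(t) = 24/(16*t^4 - 32*t^3 + 24*t^2 - 8*t + 1)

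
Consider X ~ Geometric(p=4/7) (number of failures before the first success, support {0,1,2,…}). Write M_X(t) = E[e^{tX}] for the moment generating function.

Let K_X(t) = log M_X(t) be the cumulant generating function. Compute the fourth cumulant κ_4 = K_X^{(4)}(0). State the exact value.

M_X(t) = 4/(7*(1 - 3*e^(t)/7))
K_X(t) = log M_X(t) = -log(1 - 3*e^(t)/7) - log(7) + 2*log(2)
K^(4)(t) = (189*e^(3*t) + 1764*e^(2*t) + 1029*e^(t))/(81*e^(4*t) - 756*e^(3*t) + 2646*e^(2*t) - 4116*e^(t) + 2401)

κ_4 = K^(4)(0) = 1491/128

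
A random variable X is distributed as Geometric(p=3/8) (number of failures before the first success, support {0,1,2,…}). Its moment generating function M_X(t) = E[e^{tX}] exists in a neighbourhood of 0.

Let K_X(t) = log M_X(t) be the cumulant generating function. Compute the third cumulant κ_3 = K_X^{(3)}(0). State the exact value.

M_X(t) = 3/(8*(1 - 5*e^(t)/8))
K_X(t) = log M_X(t) = -log(1 - 5*e^(t)/8) - 3*log(2) + log(3)
dK/dt = -5*e^(t)/(5*e^(t) - 8)
d^2K/dt^2 = 40*e^(t)/(25*e^(2*t) - 80*e^(t) + 64)
d^3K/dt^3 = (-200*e^(2*t) - 320*e^(t))/(125*e^(3*t) - 600*e^(2*t) + 960*e^(t) - 512)

κ_3 = d^3K/dt^3 |_{t=0} = 520/27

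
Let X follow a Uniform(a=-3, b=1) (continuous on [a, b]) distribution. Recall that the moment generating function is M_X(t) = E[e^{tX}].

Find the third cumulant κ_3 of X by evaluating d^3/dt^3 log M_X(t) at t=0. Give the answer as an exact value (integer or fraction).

M_X(t) = (e^(t) - e^(-3*t))/(4*t)
K_X(t) = log M_X(t) = -log(t) + log(e^(t) - e^(-3*t)) - 2*log(2)
D^3[K](t) = (64*t^3*e^(8*t) + 64*t^3*e^(4*t) - 2*e^(12*t) + 6*e^(8*t) - 6*e^(4*t) + 2)/(t^3*e^(12*t) - 3*t^3*e^(8*t) + 3*t^3*e^(4*t) - t^3)

κ_3 = D^3[K](0) = 0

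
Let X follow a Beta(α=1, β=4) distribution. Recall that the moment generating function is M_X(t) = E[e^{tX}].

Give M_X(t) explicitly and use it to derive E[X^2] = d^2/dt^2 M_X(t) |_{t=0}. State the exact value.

M_X(t) = ₁F₁(1; 5; t)
D^2[M](t) = ₁F₁(3; 7; t)/15

E[X^2] = D^2[M](0) = 1/15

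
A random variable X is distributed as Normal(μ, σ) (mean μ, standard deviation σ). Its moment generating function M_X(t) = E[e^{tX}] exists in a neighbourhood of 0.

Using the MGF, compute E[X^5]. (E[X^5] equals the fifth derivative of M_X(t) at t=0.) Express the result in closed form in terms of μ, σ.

M_X(t) = e^(μ*t + σ^2*t^2/2)

E[X^5] = M^(5)(0) = μ*(μ^4 + 10*μ^2*σ^2 + 15*σ^4)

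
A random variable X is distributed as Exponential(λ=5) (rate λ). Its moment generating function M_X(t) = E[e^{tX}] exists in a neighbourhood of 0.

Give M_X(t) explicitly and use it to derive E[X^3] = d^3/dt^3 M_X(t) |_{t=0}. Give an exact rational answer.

M_X(t) = 5/(5 - t)
D^3[M](t) = 30/(t^4 - 20*t^3 + 150*t^2 - 500*t + 625)

E[X^3] = D^3[M](0) = 6/125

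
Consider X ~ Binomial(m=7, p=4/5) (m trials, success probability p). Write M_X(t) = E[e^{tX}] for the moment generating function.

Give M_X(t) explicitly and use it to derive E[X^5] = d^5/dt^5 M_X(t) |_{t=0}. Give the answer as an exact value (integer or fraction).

E[X^5] = d^5M/dt^5 |_{t=0} = 4601996/625

M_X(t) = (4*e^(t)/5 + 1/5)^7
dM/dt = 114688*e^(7*t)/78125 + 172032*e^(6*t)/78125 + 21504*e^(5*t)/15625 + 7168*e^(4*t)/15625 + 1344*e^(3*t)/15625 + 672*e^(2*t)/78125 + 28*e^(t)/78125
d^2M/dt^2 = 802816*e^(7*t)/78125 + 1032192*e^(6*t)/78125 + 21504*e^(5*t)/3125 + 28672*e^(4*t)/15625 + 4032*e^(3*t)/15625 + 1344*e^(2*t)/78125 + 28*e^(t)/78125
d^3M/dt^3 = 5619712*e^(7*t)/78125 + 6193152*e^(6*t)/78125 + 21504*e^(5*t)/625 + 114688*e^(4*t)/15625 + 12096*e^(3*t)/15625 + 2688*e^(2*t)/78125 + 28*e^(t)/78125
d^4M/dt^4 = 39337984*e^(7*t)/78125 + 37158912*e^(6*t)/78125 + 21504*e^(5*t)/125 + 458752*e^(4*t)/15625 + 36288*e^(3*t)/15625 + 5376*e^(2*t)/78125 + 28*e^(t)/78125
d^5M/dt^5 = 275365888*e^(7*t)/78125 + 222953472*e^(6*t)/78125 + 21504*e^(5*t)/25 + 1835008*e^(4*t)/15625 + 108864*e^(3*t)/15625 + 10752*e^(2*t)/78125 + 28*e^(t)/78125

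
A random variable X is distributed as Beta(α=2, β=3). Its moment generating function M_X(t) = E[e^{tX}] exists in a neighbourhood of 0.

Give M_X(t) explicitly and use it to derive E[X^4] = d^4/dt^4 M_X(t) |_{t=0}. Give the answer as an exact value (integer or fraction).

M_X(t) = ₁F₁(2; 5; t)
M′(t) = 2*₁F₁(3; 6; t)/5
M′′(t) = ₁F₁(4; 7; t)/5
M′′′(t) = 4*₁F₁(5; 8; t)/35
M′′′′(t) = ₁F₁(6; 9; t)/14

E[X^4] = M′′′′(0) = 1/14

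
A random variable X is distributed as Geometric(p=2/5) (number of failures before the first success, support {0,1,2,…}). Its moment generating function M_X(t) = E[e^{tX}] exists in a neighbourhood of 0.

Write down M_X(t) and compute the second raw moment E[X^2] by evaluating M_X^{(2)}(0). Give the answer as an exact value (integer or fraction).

M_X(t) = 2/(5*(1 - 3*e^(t)/5))
dM/dt = 6*e^(t)/(9*e^(2*t) - 30*e^(t) + 25)
d^2M/dt^2 = (-18*e^(2*t) - 30*e^(t))/(27*e^(3*t) - 135*e^(2*t) + 225*e^(t) - 125)

E[X^2] = d^2M/dt^2 |_{t=0} = 6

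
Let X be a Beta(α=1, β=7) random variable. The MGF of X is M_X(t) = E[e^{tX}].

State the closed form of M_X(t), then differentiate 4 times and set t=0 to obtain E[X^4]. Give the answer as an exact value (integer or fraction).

M_X(t) = ₁F₁(1; 8; t)
M^(4)(t) = ₁F₁(5; 12; t)/330

E[X^4] = M^(4)(0) = 1/330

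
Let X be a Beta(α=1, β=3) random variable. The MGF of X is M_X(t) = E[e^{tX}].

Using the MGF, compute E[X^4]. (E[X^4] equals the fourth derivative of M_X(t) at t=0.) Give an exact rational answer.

E[X^4] = M′′′′(0) = 1/35

M_X(t) = ₁F₁(1; 4; t)
M′(t) = ₁F₁(2; 5; t)/4
M′′(t) = ₁F₁(3; 6; t)/10
M′′′(t) = ₁F₁(4; 7; t)/20
M′′′′(t) = ₁F₁(5; 8; t)/35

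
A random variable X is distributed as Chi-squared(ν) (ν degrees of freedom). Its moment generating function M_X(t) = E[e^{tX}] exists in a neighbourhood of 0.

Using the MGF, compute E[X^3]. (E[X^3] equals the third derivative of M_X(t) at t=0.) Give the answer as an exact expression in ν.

M_X(t) = (1 - 2*t)^(-ν/2)
M^(3)(t) = (-ν^3 - 6*ν^2 - 8*ν)/(8*t^3*(1 - 2*t)^(ν/2) - 12*t^2*(1 - 2*t)^(ν/2) + 6*t*(1 - 2*t)^(ν/2) - (1 - 2*t)^(ν/2))

E[X^3] = M^(3)(0) = ν*(ν^2 + 6*ν + 8)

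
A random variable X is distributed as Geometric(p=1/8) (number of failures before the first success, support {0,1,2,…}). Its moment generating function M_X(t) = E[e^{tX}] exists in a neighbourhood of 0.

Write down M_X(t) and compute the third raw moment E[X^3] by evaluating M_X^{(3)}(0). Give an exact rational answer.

E[X^3] = D^3[M](0) = 2359

M_X(t) = 1/(8*(1 - 7*e^(t)/8))
D^3[M](t) = (343*e^(3*t) + 1568*e^(2*t) + 448*e^(t))/(2401*e^(4*t) - 10976*e^(3*t) + 18816*e^(2*t) - 14336*e^(t) + 4096)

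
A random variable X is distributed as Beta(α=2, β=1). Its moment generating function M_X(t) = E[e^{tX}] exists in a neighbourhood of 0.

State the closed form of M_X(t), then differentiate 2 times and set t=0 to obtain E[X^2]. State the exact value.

E[X^2] = M′′(0) = 1/2

M_X(t) = ₁F₁(2; 3; t)
M′(t) = 2*₁F₁(3; 4; t)/3
M′′(t) = ₁F₁(4; 5; t)/2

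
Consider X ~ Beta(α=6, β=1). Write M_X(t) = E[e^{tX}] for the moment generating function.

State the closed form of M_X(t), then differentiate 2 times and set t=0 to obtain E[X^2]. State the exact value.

E[X^2] = M′′(0) = 3/4

M_X(t) = ₁F₁(6; 7; t)
M′(t) = 6*₁F₁(7; 8; t)/7
M′′(t) = 3*₁F₁(8; 9; t)/4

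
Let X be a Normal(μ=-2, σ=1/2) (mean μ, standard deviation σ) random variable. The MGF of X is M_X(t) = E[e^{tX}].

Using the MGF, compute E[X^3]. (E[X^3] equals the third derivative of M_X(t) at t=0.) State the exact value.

M_X(t) = e^(t^2/8 - 2*t)
dM/dt = t*e^(-2*t)*e^(t^2/8)/4 - 2*e^(-2*t)*e^(t^2/8)
d^2M/dt^2 = (t^2*e^(t^2/8) - 16*t*e^(t^2/8) + 68*e^(t^2/8))*e^(-2*t)/16
d^3M/dt^3 = (t^3*e^(t^2/8) - 24*t^2*e^(t^2/8) + 204*t*e^(t^2/8) - 608*e^(t^2/8))*e^(-2*t)/64

E[X^3] = d^3M/dt^3 |_{t=0} = -19/2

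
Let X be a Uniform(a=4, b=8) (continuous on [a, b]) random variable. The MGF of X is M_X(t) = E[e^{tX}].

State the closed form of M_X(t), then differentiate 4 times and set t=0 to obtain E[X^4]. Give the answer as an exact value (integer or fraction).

M_X(t) = (e^(8*t) - e^(4*t))/(4*t)
dM/dt = (8*t*e^(8*t) - 4*t*e^(4*t) - e^(8*t) + e^(4*t))/(4*t^2)
d^2M/dt^2 = (32*t^2*e^(8*t) - 8*t^2*e^(4*t) - 8*t*e^(8*t) + 4*t*e^(4*t) + e^(8*t) - e^(4*t))/(2*t^3)
d^3M/dt^3 = (256*t^3*e^(8*t) - 32*t^3*e^(4*t) - 96*t^2*e^(8*t) + 24*t^2*e^(4*t) + 24*t*e^(8*t) - 12*t*e^(4*t) - 3*e^(8*t) + 3*e^(4*t))/(2*t^4)

E[X^4] = d^4M/dt^4 |_{t=0} = 7936/5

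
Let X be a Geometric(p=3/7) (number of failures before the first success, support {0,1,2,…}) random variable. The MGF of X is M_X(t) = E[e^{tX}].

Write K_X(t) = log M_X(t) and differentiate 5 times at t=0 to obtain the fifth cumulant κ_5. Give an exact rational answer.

κ_5 = d^5K/dt^5 |_{t=0} = 35420/81

M_X(t) = 3/(7*(1 - 4*e^(t)/7))
K_X(t) = log M_X(t) = -log(1 - 4*e^(t)/7) - log(7) + log(3)
dK/dt = -4*e^(t)/(4*e^(t) - 7)
d^2K/dt^2 = 28*e^(t)/(16*e^(2*t) - 56*e^(t) + 49)
d^3K/dt^3 = (-112*e^(2*t) - 196*e^(t))/(64*e^(3*t) - 336*e^(2*t) + 588*e^(t) - 343)
d^4K/dt^4 = (448*e^(3*t) + 3136*e^(2*t) + 1372*e^(t))/(256*e^(4*t) - 1792*e^(3*t) + 4704*e^(2*t) - 5488*e^(t) + 2401)
d^5K/dt^5 = (-1792*e^(4*t) - 34496*e^(3*t) - 60368*e^(2*t) - 9604*e^(t))/(1024*e^(5*t) - 8960*e^(4*t) + 31360*e^(3*t) - 54880*e^(2*t) + 48020*e^(t) - 16807)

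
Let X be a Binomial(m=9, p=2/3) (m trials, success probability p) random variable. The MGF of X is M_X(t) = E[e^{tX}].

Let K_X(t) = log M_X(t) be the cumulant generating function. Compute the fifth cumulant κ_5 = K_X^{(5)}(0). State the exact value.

M_X(t) = (2*e^(t)/3 + 1/3)^9
K_X(t) = log M_X(t) = 9*log(2*e^(t)/3 + 1/3)
K^(5)(t) = (-144*e^(4*t) + 792*e^(3*t) - 396*e^(2*t) + 18*e^(t))/(32*e^(5*t) + 80*e^(4*t) + 80*e^(3*t) + 40*e^(2*t) + 10*e^(t) + 1)

κ_5 = K^(5)(0) = 10/9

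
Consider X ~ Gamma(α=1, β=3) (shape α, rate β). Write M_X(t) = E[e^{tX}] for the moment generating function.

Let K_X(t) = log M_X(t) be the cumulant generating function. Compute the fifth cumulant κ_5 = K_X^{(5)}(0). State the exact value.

κ_5 = D^5[K](0) = 8/81

M_X(t) = 3/(3 - t)
K_X(t) = log M_X(t) = -log(3 - t) + log(3)
D^5[K](t) = -24/(t^5 - 15*t^4 + 90*t^3 - 270*t^2 + 405*t - 243)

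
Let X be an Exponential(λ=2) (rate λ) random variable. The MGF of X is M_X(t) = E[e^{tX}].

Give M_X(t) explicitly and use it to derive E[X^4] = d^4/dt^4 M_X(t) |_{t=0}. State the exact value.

E[X^4] = d^4M/dt^4 |_{t=0} = 3/2

M_X(t) = 2/(2 - t)
dM/dt = 2/(t^2 - 4*t + 4)
d^2M/dt^2 = -4/(t^3 - 6*t^2 + 12*t - 8)
d^3M/dt^3 = 12/(t^4 - 8*t^3 + 24*t^2 - 32*t + 16)
d^4M/dt^4 = -48/(t^5 - 10*t^4 + 40*t^3 - 80*t^2 + 80*t - 32)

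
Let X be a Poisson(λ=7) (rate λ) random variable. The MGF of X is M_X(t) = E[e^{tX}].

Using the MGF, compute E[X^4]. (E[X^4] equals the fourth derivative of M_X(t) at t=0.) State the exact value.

M_X(t) = e^(7*e^(t) - 7)
D^4[M](t) = (2401*e^(4*t)*e^(7*e^(t)) + 2058*e^(3*t)*e^(7*e^(t)) + 343*e^(2*t)*e^(7*e^(t)) + 7*e^(t)*e^(7*e^(t)))*e^(-7)

E[X^4] = D^4[M](0) = 4809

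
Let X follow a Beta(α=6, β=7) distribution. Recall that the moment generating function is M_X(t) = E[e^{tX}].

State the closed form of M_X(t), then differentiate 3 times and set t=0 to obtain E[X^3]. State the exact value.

M_X(t) = ₁F₁(6; 13; t)
M^(3)(t) = 8*₁F₁(9; 16; t)/65

E[X^3] = M^(3)(0) = 8/65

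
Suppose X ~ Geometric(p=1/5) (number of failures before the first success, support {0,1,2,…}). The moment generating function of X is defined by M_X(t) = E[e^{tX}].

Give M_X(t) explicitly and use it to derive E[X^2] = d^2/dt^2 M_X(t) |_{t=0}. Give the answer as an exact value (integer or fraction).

M_X(t) = 1/(5*(1 - 4*e^(t)/5))
M^(2)(t) = (-16*e^(2*t) - 20*e^(t))/(64*e^(3*t) - 240*e^(2*t) + 300*e^(t) - 125)

E[X^2] = M^(2)(0) = 36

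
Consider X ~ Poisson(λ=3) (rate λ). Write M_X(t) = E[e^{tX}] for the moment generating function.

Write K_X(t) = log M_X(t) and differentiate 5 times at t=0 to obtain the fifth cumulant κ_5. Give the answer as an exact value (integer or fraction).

M_X(t) = e^(3*e^(t) - 3)
K_X(t) = log M_X(t) = 3*e^(t) - 3
D^5[K](t) = 3*e^(t)

κ_5 = D^5[K](0) = 3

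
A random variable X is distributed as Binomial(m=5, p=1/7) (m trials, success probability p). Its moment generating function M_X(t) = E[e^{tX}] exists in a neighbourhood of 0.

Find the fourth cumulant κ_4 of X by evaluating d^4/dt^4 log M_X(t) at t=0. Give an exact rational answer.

M_X(t) = (e^(t)/7 + 6/7)^5
K_X(t) = log M_X(t) = 5*log(e^(t)/7 + 6/7)
D^4[K](t) = (30*e^(3*t) - 720*e^(2*t) + 1080*e^(t))/(e^(4*t) + 24*e^(3*t) + 216*e^(2*t) + 864*e^(t) + 1296)

κ_4 = D^4[K](0) = 390/2401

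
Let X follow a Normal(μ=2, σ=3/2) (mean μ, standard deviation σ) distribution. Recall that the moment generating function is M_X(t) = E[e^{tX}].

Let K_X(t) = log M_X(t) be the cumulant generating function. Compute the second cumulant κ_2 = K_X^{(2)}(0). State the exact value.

M_X(t) = e^(9*t^2/8 + 2*t)
K_X(t) = log M_X(t) = 9*t^2/8 + 2*t
D^2[K](t) = 9/4

κ_2 = D^2[K](0) = 9/4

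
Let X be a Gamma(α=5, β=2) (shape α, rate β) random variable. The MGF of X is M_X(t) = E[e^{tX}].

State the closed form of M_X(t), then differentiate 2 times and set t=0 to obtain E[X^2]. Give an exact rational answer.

M_X(t) = 32/(2 - t)^5
D^2[M](t) = -960/(t^7 - 14*t^6 + 84*t^5 - 280*t^4 + 560*t^3 - 672*t^2 + 448*t - 128)

E[X^2] = D^2[M](0) = 15/2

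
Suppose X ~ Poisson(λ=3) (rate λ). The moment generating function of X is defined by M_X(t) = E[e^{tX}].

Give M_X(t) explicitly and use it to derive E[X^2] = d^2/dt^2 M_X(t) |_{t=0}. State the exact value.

E[X^2] = d^2M/dt^2 |_{t=0} = 12

M_X(t) = e^(3*e^(t) - 3)
dM/dt = 3*e^(-3)*e^(t)*e^(3*e^(t))
d^2M/dt^2 = (9*e^(2*t)*e^(3*e^(t)) + 3*e^(t)*e^(3*e^(t)))*e^(-3)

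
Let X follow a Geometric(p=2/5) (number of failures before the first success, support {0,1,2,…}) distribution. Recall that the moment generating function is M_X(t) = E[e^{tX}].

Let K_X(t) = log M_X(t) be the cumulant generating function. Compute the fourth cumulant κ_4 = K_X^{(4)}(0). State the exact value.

M_X(t) = 2/(5*(1 - 3*e^(t)/5))
K_X(t) = log M_X(t) = -log(1 - 3*e^(t)/5) - log(5) + log(2)
K′(t) = -3*e^(t)/(3*e^(t) - 5)
K′′(t) = 15*e^(t)/(9*e^(2*t) - 30*e^(t) + 25)
K′′′(t) = (-45*e^(2*t) - 75*e^(t))/(27*e^(3*t) - 135*e^(2*t) + 225*e^(t) - 125)
K′′′′(t) = (135*e^(3*t) + 900*e^(2*t) + 375*e^(t))/(81*e^(4*t) - 540*e^(3*t) + 1350*e^(2*t) - 1500*e^(t) + 625)

κ_4 = K′′′′(0) = 705/8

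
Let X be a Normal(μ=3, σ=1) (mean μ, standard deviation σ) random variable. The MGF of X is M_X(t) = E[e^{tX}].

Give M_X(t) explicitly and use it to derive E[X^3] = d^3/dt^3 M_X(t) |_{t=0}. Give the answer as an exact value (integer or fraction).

E[X^3] = M^(3)(0) = 36

M_X(t) = e^(t^2/2 + 3*t)
M^(3)(t) = t^3*e^(3*t)*e^(t^2/2) + 9*t^2*e^(3*t)*e^(t^2/2) + 30*t*e^(3*t)*e^(t^2/2) + 36*e^(3*t)*e^(t^2/2)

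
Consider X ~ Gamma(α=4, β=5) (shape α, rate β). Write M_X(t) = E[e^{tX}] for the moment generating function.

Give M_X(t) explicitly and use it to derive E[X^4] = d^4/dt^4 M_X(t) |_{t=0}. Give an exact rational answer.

E[X^4] = D^4[M](0) = 168/125

M_X(t) = 625/(5 - t)^4
D^4[M](t) = 525000/(t^8 - 40*t^7 + 700*t^6 - 7000*t^5 + 43750*t^4 - 175000*t^3 + 437500*t^2 - 625000*t + 390625)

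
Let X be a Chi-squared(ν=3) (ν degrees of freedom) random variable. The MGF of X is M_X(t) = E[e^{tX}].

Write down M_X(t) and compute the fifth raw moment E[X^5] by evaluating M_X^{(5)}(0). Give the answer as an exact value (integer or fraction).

E[X^5] = d^5M/dt^5 |_{t=0} = 10395

M_X(t) = (1 - 2*t)^(-3/2)
dM/dt = 3/(4*t^2*√(1 - 2*t) - 4*t*√(1 - 2*t) + √(1 - 2*t))
d^2M/dt^2 = -15/(8*t^3*√(1 - 2*t) - 12*t^2*√(1 - 2*t) + 6*t*√(1 - 2*t) - √(1 - 2*t))
d^3M/dt^3 = 105/(16*t^4*√(1 - 2*t) - 32*t^3*√(1 - 2*t) + 24*t^2*√(1 - 2*t) - 8*t*√(1 - 2*t) + √(1 - 2*t))
d^4M/dt^4 = -945/(32*t^5*√(1 - 2*t) - 80*t^4*√(1 - 2*t) + 80*t^3*√(1 - 2*t) - 40*t^2*√(1 - 2*t) + 10*t*√(1 - 2*t) - √(1 - 2*t))
d^5M/dt^5 = 10395/(64*t^6*√(1 - 2*t) - 192*t^5*√(1 - 2*t) + 240*t^4*√(1 - 2*t) - 160*t^3*√(1 - 2*t) + 60*t^2*√(1 - 2*t) - 12*t*√(1 - 2*t) + √(1 - 2*t))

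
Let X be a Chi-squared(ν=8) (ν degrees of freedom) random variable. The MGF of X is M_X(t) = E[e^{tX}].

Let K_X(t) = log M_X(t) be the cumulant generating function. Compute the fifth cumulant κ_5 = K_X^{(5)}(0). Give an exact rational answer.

κ_5 = D^5[K](0) = 3072

M_X(t) = (1 - 2*t)^(-4)
K_X(t) = log M_X(t) = -4*log(1 - 2*t)
D^5[K](t) = -3072/(32*t^5 - 80*t^4 + 80*t^3 - 40*t^2 + 10*t - 1)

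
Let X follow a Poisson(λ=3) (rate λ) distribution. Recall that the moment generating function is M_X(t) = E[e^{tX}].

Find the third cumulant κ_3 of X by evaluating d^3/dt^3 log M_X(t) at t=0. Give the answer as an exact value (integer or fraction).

M_X(t) = e^(3*e^(t) - 3)
K_X(t) = log M_X(t) = 3*e^(t) - 3
K′(t) = 3*e^(t)
K′′(t) = 3*e^(t)
K′′′(t) = 3*e^(t)

κ_3 = K′′′(0) = 3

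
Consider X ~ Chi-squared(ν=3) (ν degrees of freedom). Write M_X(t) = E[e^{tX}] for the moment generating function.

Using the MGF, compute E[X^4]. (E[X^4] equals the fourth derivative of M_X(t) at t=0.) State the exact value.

M_X(t) = (1 - 2*t)^(-3/2)
D^4[M](t) = -945/(32*t^5*√(1 - 2*t) - 80*t^4*√(1 - 2*t) + 80*t^3*√(1 - 2*t) - 40*t^2*√(1 - 2*t) + 10*t*√(1 - 2*t) - √(1 - 2*t))

E[X^4] = D^4[M](0) = 945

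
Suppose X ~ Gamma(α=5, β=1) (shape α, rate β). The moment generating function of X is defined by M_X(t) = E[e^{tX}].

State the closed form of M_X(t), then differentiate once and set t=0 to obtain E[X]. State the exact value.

E[X] = D[M](0) = 5

M_X(t) = (1 - t)^(-5)
D[M](t) = 5/(t^6 - 6*t^5 + 15*t^4 - 20*t^3 + 15*t^2 - 6*t + 1)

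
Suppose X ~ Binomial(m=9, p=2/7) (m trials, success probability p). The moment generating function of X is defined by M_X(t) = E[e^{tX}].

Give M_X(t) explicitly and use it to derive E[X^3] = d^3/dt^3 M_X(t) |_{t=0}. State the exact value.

E[X^3] = D^3[M](0) = 1566/49

M_X(t) = (2*e^(t)/7 + 5/7)^9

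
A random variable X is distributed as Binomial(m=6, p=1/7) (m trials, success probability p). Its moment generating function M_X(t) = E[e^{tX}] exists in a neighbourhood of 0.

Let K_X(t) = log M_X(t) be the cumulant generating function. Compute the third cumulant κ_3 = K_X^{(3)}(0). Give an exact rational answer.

M_X(t) = (e^(t)/7 + 6/7)^6
K_X(t) = log M_X(t) = 6*log(e^(t)/7 + 6/7)
K^(3)(t) = (-36*e^(2*t) + 216*e^(t))/(e^(3*t) + 18*e^(2*t) + 108*e^(t) + 216)

κ_3 = K^(3)(0) = 180/343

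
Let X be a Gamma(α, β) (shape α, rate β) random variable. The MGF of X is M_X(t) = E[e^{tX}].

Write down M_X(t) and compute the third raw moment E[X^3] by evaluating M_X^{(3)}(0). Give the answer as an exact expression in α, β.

E[X^3] = M′′′(0) = α*(α^2 + 3*α + 2)/β^3

M_X(t) = (β/(β - t))^α
M′(t) = -α*β^α*(1/(β - t))^α/(-β + t)
M′′(t) = (α^2*β^α*(1/(β - t))^α + α*β^α*(1/(β - t))^α)/(β^2 - 2*β*t + t^2)
M′′′(t) = (-α^3*β^α*(1/(β - t))^α - 3*α^2*β^α*(1/(β - t))^α - 2*α*β^α*(1/(β - t))^α)/(-β^3 + 3*β^2*t - 3*β*t^2 + t^3)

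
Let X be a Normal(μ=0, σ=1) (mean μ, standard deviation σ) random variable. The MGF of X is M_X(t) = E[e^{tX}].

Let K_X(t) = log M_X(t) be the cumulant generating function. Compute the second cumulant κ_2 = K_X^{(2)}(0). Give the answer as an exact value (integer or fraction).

M_X(t) = e^(t^2/2)
K_X(t) = log M_X(t) = t^2/2
K^(2)(t) = 1

κ_2 = K^(2)(0) = 1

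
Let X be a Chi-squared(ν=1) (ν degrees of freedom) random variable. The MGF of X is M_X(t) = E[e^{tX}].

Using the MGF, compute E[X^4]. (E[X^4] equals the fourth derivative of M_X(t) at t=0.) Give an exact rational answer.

M_X(t) = 1/√(1 - 2*t)
dM/dt = -1/(2*t*√(1 - 2*t) - √(1 - 2*t))
d^2M/dt^2 = 3/(4*t^2*√(1 - 2*t) - 4*t*√(1 - 2*t) + √(1 - 2*t))
d^3M/dt^3 = -15/(8*t^3*√(1 - 2*t) - 12*t^2*√(1 - 2*t) + 6*t*√(1 - 2*t) - √(1 - 2*t))
d^4M/dt^4 = 105/(16*t^4*√(1 - 2*t) - 32*t^3*√(1 - 2*t) + 24*t^2*√(1 - 2*t) - 8*t*√(1 - 2*t) + √(1 - 2*t))

E[X^4] = d^4M/dt^4 |_{t=0} = 105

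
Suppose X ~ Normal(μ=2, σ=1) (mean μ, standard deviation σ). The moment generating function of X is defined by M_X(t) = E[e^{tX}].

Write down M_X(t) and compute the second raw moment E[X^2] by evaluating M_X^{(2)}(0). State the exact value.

M_X(t) = e^(t^2/2 + 2*t)
D^2[M](t) = t^2*e^(2*t)*e^(t^2/2) + 4*t*e^(2*t)*e^(t^2/2) + 5*e^(2*t)*e^(t^2/2)

E[X^2] = D^2[M](0) = 5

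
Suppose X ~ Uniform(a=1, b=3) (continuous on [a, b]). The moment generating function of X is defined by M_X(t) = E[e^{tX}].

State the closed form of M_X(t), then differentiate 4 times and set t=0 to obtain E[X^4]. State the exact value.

M_X(t) = (e^(3*t) - e^(t))/(2*t)
D^4[M](t) = (81*t^4*e^(3*t) - t^4*e^(t) - 108*t^3*e^(3*t) + 4*t^3*e^(t) + 108*t^2*e^(3*t) - 12*t^2*e^(t) - 72*t*e^(3*t) + 24*t*e^(t) + 24*e^(3*t) - 24*e^(t))/(2*t^5)

E[X^4] = D^4[M](0) = 121/5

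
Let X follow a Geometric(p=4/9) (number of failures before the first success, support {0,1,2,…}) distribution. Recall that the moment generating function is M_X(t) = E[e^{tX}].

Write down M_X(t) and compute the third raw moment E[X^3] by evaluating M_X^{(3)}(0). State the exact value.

M_X(t) = 4/(9*(1 - 5*e^(t)/9))
dM/dt = 20*e^(t)/(25*e^(2*t) - 90*e^(t) + 81)
d^2M/dt^2 = (-100*e^(2*t) - 180*e^(t))/(125*e^(3*t) - 675*e^(2*t) + 1215*e^(t) - 729)
d^3M/dt^3 = (500*e^(3*t) + 3600*e^(2*t) + 1620*e^(t))/(625*e^(4*t) - 4500*e^(3*t) + 12150*e^(2*t) - 14580*e^(t) + 6561)

E[X^3] = d^3M/dt^3 |_{t=0} = 715/32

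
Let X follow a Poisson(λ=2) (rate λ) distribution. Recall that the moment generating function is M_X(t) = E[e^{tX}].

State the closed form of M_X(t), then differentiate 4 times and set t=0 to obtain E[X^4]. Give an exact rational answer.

E[X^4] = M′′′′(0) = 94

M_X(t) = e^(2*e^(t) - 2)
M′(t) = 2*e^(-2)*e^(t)*e^(2*e^(t))
M′′(t) = (4*e^(2*t)*e^(2*e^(t)) + 2*e^(t)*e^(2*e^(t)))*e^(-2)
M′′′(t) = (8*e^(3*t)*e^(2*e^(t)) + 12*e^(2*t)*e^(2*e^(t)) + 2*e^(t)*e^(2*e^(t)))*e^(-2)
M′′′′(t) = (16*e^(4*t)*e^(2*e^(t)) + 48*e^(3*t)*e^(2*e^(t)) + 28*e^(2*t)*e^(2*e^(t)) + 2*e^(t)*e^(2*e^(t)))*e^(-2)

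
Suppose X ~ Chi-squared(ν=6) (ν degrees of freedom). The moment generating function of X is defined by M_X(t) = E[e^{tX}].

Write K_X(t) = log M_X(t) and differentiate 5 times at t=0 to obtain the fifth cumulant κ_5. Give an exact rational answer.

M_X(t) = (1 - 2*t)^(-3)
K_X(t) = log M_X(t) = -3*log(1 - 2*t)
K^(5)(t) = -2304/(32*t^5 - 80*t^4 + 80*t^3 - 40*t^2 + 10*t - 1)

κ_5 = K^(5)(0) = 2304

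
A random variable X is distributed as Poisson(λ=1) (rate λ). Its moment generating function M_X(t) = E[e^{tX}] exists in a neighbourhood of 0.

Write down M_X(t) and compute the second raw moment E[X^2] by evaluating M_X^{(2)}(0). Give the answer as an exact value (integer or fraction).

E[X^2] = M′′(0) = 2

M_X(t) = e^(e^(t) - 1)
M′(t) = e^(-1)*e^(t)*e^(e^(t))
M′′(t) = (e^(2*t)*e^(e^(t)) + e^(t)*e^(e^(t)))*e^(-1)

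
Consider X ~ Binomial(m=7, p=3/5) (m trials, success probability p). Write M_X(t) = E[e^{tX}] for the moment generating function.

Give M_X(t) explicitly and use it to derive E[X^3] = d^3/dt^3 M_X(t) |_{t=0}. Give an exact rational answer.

E[X^3] = d^3M/dt^3 |_{t=0} = 2373/25

M_X(t) = (3*e^(t)/5 + 2/5)^7
dM/dt = 15309*e^(7*t)/78125 + 61236*e^(6*t)/78125 + 20412*e^(5*t)/15625 + 18144*e^(4*t)/15625 + 9072*e^(3*t)/15625 + 12096*e^(2*t)/78125 + 1344*e^(t)/78125
d^2M/dt^2 = 107163*e^(7*t)/78125 + 367416*e^(6*t)/78125 + 20412*e^(5*t)/3125 + 72576*e^(4*t)/15625 + 27216*e^(3*t)/15625 + 24192*e^(2*t)/78125 + 1344*e^(t)/78125
d^3M/dt^3 = 750141*e^(7*t)/78125 + 2204496*e^(6*t)/78125 + 20412*e^(5*t)/625 + 290304*e^(4*t)/15625 + 81648*e^(3*t)/15625 + 48384*e^(2*t)/78125 + 1344*e^(t)/78125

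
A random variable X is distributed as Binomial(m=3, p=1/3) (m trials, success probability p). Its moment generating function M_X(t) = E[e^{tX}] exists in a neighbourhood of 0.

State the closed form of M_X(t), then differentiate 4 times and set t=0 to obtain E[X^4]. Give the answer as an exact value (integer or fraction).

M_X(t) = (e^(t)/3 + 2/3)^3
D^4[M](t) = 3*e^(3*t) + 32*e^(2*t)/9 + 4*e^(t)/9

E[X^4] = D^4[M](0) = 7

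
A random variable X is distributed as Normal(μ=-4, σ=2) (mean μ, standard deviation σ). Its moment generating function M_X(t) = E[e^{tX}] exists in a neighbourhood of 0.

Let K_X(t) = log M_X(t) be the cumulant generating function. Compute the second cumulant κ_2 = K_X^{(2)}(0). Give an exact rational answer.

κ_2 = K′′(0) = 4

M_X(t) = e^(2*t^2 - 4*t)
K_X(t) = log M_X(t) = 2*t^2 - 4*t
K′(t) = 4*t - 4
K′′(t) = 4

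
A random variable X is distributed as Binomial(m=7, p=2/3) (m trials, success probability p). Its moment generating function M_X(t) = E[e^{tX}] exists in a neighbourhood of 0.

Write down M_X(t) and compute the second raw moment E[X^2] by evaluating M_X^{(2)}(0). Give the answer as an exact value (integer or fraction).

E[X^2] = M^(2)(0) = 70/3

M_X(t) = (2*e^(t)/3 + 1/3)^7
M^(2)(t) = 6272*e^(7*t)/2187 + 1792*e^(6*t)/243 + 5600*e^(5*t)/729 + 8960*e^(4*t)/2187 + 280*e^(3*t)/243 + 112*e^(2*t)/729 + 14*e^(t)/2187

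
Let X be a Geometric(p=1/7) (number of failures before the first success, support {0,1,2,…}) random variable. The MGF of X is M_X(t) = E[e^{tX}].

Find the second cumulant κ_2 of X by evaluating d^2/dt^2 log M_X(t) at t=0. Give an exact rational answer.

κ_2 = K′′(0) = 42

M_X(t) = 1/(7*(1 - 6*e^(t)/7))
K_X(t) = log M_X(t) = -log(1 - 6*e^(t)/7) - log(7)
K′(t) = -6*e^(t)/(6*e^(t) - 7)
K′′(t) = 42*e^(t)/(36*e^(2*t) - 84*e^(t) + 49)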